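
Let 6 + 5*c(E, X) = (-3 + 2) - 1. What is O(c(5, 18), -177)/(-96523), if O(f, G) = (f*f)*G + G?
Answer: 15753/2413075 ≈ 0.0065282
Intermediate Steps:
c(E, X) = -8/5 (c(E, X) = -6/5 + ((-3 + 2) - 1)/5 = -6/5 + (-1 - 1)/5 = -6/5 + (⅕)*(-2) = -6/5 - ⅖ = -8/5)
O(f, G) = G + G*f² (O(f, G) = f²*G + G = G*f² + G = G + G*f²)
O(c(5, 18), -177)/(-96523) = -177*(1 + (-8/5)²)/(-96523) = -177*(1 + 64/25)*(-1/96523) = -177*89/25*(-1/96523) = -15753/25*(-1/96523) = 15753/2413075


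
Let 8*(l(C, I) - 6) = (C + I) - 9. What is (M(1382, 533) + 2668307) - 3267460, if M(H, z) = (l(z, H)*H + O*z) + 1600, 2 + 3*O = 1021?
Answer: -473743/6 ≈ -78957.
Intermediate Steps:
O = 1019/3 (O = -2/3 + (1/3)*1021 = -2/3 + 1021/3 = 1019/3 ≈ 339.67)
l(C, I) = 39/8 + C/8 + I/8 (l(C, I) = 6 + ((C + I) - 9)/8 = 6 + (-9 + C + I)/8 = 6 + (-9/8 + C/8 + I/8) = 39/8 + C/8 + I/8)
M(H, z) = 1600 + 1019*z/3 + H*(39/8 + H/8 + z/8) (M(H, z) = ((39/8 + z/8 + H/8)*H + 1019*z/3) + 1600 = ((39/8 + H/8 + z/8)*H + 1019*z/3) + 1600 = (H*(39/8 + H/8 + z/8) + 1019*z/3) + 1600 = (1019*z/3 + H*(39/8 + H/8 + z/8)) + 1600 = 1600 + 1019*z/3 + H*(39/8 + H/8 + z/8))
(M(1382, 533) + 2668307) - 3267460 = ((1600 + (1019/3)*533 + (1/8)*1382*(39 + 1382 + 533)) + 2668307) - 3267460 = ((1600 + 543127/3 + (1/8)*1382*1954) + 2668307) - 3267460 = ((1600 + 543127/3 + 675107/2) + 2668307) - 3267460 = (3121175/6 + 2668307) - 3267460 = 19131017/6 - 3267460 = -473743/6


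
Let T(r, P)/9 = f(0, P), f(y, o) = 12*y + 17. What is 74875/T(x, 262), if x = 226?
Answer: 74875/153 ≈ 489.38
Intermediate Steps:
f(y, o) = 17 + 12*y
T(r, P) = 153 (T(r, P) = 9*(17 + 12*0) = 9*(17 + 0) = 9*17 = 153)
74875/T(x, 262) = 74875/153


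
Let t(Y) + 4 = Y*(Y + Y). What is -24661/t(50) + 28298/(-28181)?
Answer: -836348449/140792276 ≈ -5.9403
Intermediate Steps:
t(Y) = -4 + 2*Y**2 (t(Y) = -4 + Y*(Y + Y) = -4 + Y*(2*Y) = -4 + 2*Y**2)
-24661/t(50) + 28298/(-28181) = -24661/(-4 + 2*50**2) + 28298/(-28181) = -24661/(-4 + 2*2500) + 28298*(-1/28181) = -24661/(-4 + 5000) - 28298/28181 = -24661/4996 - 28298/28181 = -836348449/140792276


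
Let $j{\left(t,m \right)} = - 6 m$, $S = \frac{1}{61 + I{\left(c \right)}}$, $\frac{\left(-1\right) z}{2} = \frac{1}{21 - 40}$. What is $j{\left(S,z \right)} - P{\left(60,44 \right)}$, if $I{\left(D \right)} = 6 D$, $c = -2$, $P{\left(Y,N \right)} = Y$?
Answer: $- \frac{1152}{19} \approx -60.632$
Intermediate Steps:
$z = \frac{2}{19}$ ($z = - \frac{2}{21 - 40} = - \frac{2}{-19} = \left(-2\right) \left(- \frac{1}{19}\right) = \frac{2}{19} \approx 0.10526$)
$S = \frac{1}{49}$ ($S = \frac{1}{61 + 6 \left(-2\right)} = \frac{1}{61 - 12} = \frac{1}{49} \approx 0.020408$)
$j{\left(S,z \right)} - P{\left(60,44 \right)} = \left(-6\right) \frac{2}{19} - 60 = - \frac{12}{19} - 60 = - \frac{1152}{19}$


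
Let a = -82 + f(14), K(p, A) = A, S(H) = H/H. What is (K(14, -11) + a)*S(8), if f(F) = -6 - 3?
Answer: -102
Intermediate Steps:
S(H) = 1
f(F) = -9
a = -91 (a = -82 - 9 = -91)
(K(14, -11) + a)*S(8) = (-11 - 91)*1 = -102*1 = -102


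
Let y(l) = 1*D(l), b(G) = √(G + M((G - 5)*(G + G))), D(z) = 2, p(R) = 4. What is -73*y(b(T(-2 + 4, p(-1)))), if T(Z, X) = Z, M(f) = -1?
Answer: -146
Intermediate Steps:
b(G) = √(-1 + G) (b(G) = √(G - 1) = √(-1 + G))
y(l) = 2 (y(l) = 1*2 = 2)
-73*y(b(T(-2 + 4, p(-1)))) = -73*2 = -146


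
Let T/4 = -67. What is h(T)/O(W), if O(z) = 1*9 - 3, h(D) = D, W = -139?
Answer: -134/3 ≈ -44.667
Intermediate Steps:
T = -268 (T = 4*(-67) = -268)
O(z) = 6 (O(z) = 9 - 3 = 6)
h(T)/O(W) = -268/6 = -268*⅙ = -134/3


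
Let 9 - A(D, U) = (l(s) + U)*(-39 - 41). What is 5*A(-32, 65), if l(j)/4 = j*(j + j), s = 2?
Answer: 38845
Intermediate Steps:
l(j) = 8*j**2 (l(j) = 4*(j*(j + j)) = 4*(j*(2*j)) = 4*(2*j**2) = 8*j**2)
A(D, U) = 2569 + 80*U (A(D, U) = 9 - (8*2**2 + U)*(-39 - 41) = 9 - (8*4 + U)*(-80) = 9 - (32 + U)*(-80) = 9 - (-2560 - 80*U) = 9 + (2560 + 80*U) = 2569 + 80*U)
5*A(-32, 65) = 5*(2569 + 80*65) = 5*(2569 + 5200) = 5*7769 = 38845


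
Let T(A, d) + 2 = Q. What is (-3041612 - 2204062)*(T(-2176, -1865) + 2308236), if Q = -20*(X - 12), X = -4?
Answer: -12109921695396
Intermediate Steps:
Q = 320 (Q = -20*(-4 - 12) = -20*(-16) = 320)
T(A, d) = 318 (T(A, d) = -2 + 320 = 318)
(-3041612 - 2204062)*(T(-2176, -1865) + 2308236) = (-3041612 - 2204062)*(318 + 2308236) = -5245674*2308554 = -12109921695396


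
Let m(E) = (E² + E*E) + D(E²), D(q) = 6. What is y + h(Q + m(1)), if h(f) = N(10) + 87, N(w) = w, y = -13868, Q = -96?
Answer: -13771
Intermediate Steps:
m(E) = 6 + 2*E² (m(E) = (E² + E*E) + 6 = (E² + E²) + 6 = 2*E² + 6 = 6 + 2*E²)
h(f) = 97 (h(f) = 10 + 87 = 97)
y + h(Q + m(1)) = -13868 + 97 = -13771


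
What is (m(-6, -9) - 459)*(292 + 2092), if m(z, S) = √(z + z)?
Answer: -1094256 + 4768*I*√3 ≈ -1.0943e+6 + 8258.4*I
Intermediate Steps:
m(z, S) = √2*√z (m(z, S) = √(2*z) = √2*√z)
(m(-6, -9) - 459)*(292 + 2092) = (√2*√(-6) - 459)*(292 + 2092) = (√2*(I*√6) - 459)*2384 = (2*I*√3 - 459)*2384 = (-459 + 2*I*√3)*2384 = -1094256 + 4768*I*√3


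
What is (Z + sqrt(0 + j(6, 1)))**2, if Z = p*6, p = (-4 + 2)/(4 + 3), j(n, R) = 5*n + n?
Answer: 900/49 ≈ 18.367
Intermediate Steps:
j(n, R) = 6*n
p = -2/7 ≈ -0.28571
Z = -12/7 (Z = -2/7*6 = -12/7 ≈ -1.7143)
(Z + sqrt(0 + j(6, 1)))**2 = (-12/7 + sqrt(0 + 6*6))**2 = (-12/7 + sqrt(0 + 36))**2 = (-12/7 + sqrt(36))**2 = (-12/7 + 6)**2 = (30/7)**2 = 900/49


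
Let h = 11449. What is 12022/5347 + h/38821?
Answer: 527923865/207575887 ≈ 2.5433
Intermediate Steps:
12022/5347 + h/38821 = 12022/5347 + 11449/38821 = 527923865/207575887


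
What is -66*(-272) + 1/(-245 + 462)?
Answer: 3895585/217 ≈ 17952.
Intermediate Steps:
-66*(-272) + 1/(-245 + 462) = 17952 + 1/217 = 3895585/217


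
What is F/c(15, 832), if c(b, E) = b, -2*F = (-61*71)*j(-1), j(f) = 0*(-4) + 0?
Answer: 0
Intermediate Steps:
j(f) = 0 (j(f) = 0 + 0 = 0)
F = 0 (F = -(-61*71)*0/2 = -(-4331)*0/2 = -½*0 = 0)
F/c(15, 832) = 0/15 = 0*(1/15) = 0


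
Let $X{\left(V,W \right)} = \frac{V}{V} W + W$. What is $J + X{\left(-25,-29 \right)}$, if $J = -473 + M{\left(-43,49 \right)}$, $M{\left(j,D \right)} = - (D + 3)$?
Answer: $-583$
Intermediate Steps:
$M{\left(j,D \right)} = -3 - D$ ($M{\left(j,D \right)} = - (3 + D) = -3 - D$)
$X{\left(V,W \right)} = 2 W$ ($X{\left(V,W \right)} = 1 W + W = W + W = 2 W$)
$J = -525$ ($J = -473 - 52 = -525$)
$J + X{\left(-25,-29 \right)} = -525 + 2 \left(-29\right) = -525 - 58 = -583$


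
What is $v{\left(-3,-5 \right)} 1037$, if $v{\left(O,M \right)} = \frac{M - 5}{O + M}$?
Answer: $\frac{5185}{4} \approx 1296.3$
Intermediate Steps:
$v{\left(O,M \right)} = \frac{-5 + M}{M + O}$
$v{\left(-3,-5 \right)} 1037 = \frac{-5 - 5}{-5 - 3} \cdot 1037 = \frac{1}{-8} \left(-10\right) 1037 = \left(- \frac{1}{8}\right) \left(-10\right) 1037 = \frac{5}{4} \cdot 1037 = \frac{5185}{4}$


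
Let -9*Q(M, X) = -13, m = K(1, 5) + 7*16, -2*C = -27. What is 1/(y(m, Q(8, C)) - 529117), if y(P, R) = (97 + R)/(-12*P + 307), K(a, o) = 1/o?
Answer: -46773/24748393871 ≈ -1.8899e-6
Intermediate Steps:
C = 27/2 (C = -1/2*(-27) = 27/2 ≈ 13.500)
m = 561/5 (m = 1/5 + 7*16 = 1/5 + 112 = 561/5 ≈ 112.20)
Q(M, X) = 13/9 (Q(M, X) = -1/9*(-13) = 13/9)
y(P, R) = (97 + R)/(307 - 12*P)
1/(y(m, Q(8, C)) - 529117) = 1/((-97 - 1*13/9)/(-307 + 12*(561/5)) - 529117) = 1/((-97 - 13/9)/(-307 + 6732/5) - 529117) = 1/(-886/9/(5197/5) - 529117) = 1/((5/5197)*(-886/9) - 529117) = 1/(-4430/46773 - 529117) = 1/(-24748393871/46773) = -46773/24748393871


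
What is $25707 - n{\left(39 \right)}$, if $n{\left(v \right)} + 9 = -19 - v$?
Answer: $25774$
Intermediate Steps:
$n{\left(v \right)} = -28 - v$ ($n{\left(v \right)} = -9 - \left(19 + v\right) = -28 - v$)
$25707 - n{\left(39 \right)} = 25707 - \left(-28 - 39\right) = 25707 - -67 = 25707 + 67 = 25774$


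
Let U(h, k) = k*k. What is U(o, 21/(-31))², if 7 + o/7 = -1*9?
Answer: 194481/923521 ≈ 0.21059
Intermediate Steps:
o = -112 (o = -49 + 7*(-1*9) = -49 + 7*(-9) = -49 - 63 = -112)
U(h, k) = k²
U(o, 21/(-31))² = ((21/(-31))²)² = ((21*(-1/31))²)² = ((-21/31)²)² = (441/961)² = 194481/923521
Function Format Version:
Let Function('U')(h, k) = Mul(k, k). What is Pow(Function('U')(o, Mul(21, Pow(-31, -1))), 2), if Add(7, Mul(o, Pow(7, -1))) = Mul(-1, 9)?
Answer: Rational(194481, 923521) ≈ 0.21059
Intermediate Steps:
o = -112 (o = Add(-49, Mul(7, Mul(-1, 9))) = Add(-49, Mul(7, -9)) = Add(-49, -63) = -112)
Function('U')(h, k) = Pow(k, 2)
Pow(Function('U')(o, Mul(21, Pow(-31, -1))), 2) = Pow(Pow(Mul(21, Pow(-31, -1)), 2), 2) = Pow(Pow(Mul(21, Rational(-1, 31)), 2), 2) = Pow(Pow(Rational(-21, 31), 2), 2) = Pow(Rational(441, 961), 2) = Rational(194481, 923521)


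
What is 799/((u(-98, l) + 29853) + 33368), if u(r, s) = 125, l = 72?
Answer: 799/63346 ≈ 0.012613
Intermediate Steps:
799/((u(-98, l) + 29853) + 33368) = 799/((125 + 29853) + 33368) = 799/(29978 + 33368) = 799/63346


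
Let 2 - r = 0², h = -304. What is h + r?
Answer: -302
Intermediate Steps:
r = 2 (r = 2 - 1*0² = 2 - 1*0 = 2 + 0 = 2)
h + r = -304 + 2 = -302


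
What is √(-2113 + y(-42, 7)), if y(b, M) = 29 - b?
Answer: I*√2042 ≈ 45.188*I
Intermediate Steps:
√(-2113 + y(-42, 7)) = √(-2113 + (29 - 1*(-42))) = √(-2113 + (29 + 42)) = √(-2113 + 71) = √(-2042) = I*√2042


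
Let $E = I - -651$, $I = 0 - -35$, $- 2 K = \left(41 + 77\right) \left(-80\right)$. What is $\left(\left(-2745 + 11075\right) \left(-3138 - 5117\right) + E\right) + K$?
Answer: $-68758744$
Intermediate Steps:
$K = 4720$ ($K = - \frac{\left(41 + 77\right) \left(-80\right)}{2} = - \frac{118 \left(-80\right)}{2} = \left(- \frac{1}{2}\right) \left(-9440\right) = 4720$)
$I = 35$ ($I = 0 + 35 = 35$)
$E = 686$ ($E = 35 - -651 = 35 + 651 = 686$)
$\left(\left(-2745 + 11075\right) \left(-3138 - 5117\right) + E\right) + K = \left(\left(-2745 + 11075\right) \left(-3138 - 5117\right) + 686\right) + 4720 = \left(8330 \left(-8255\right) + 686\right) + 4720 = \left(-68764150 + 686\right) + 4720 = -68763464 + 4720 = -68758744$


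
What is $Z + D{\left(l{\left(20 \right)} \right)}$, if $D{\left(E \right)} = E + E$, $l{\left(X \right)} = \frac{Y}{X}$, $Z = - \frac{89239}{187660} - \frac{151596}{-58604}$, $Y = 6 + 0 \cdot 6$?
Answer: $\frac{7454329747}{2749406660} \approx 2.7113$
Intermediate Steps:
$Y = 6$ ($Y = 6 + 0 = 6$)
$Z = \frac{5804685751}{2749406660}$ ($Z = \left(-89239\right) \frac{1}{187660} - - \frac{37899}{14651} = - \frac{89239}{187660} + \frac{37899}{14651} = \frac{5804685751}{2749406660} \approx 2.1113$)
$l{\left(X \right)} = \frac{6}{X}$
$D{\left(E \right)} = 2 E$
$Z + D{\left(l{\left(20 \right)} \right)} = \frac{5804685751}{2749406660} + 2 \cdot \frac{6}{20} = \frac{5804685751}{2749406660} + 2 \cdot 6 \cdot \frac{1}{20} = \frac{5804685751}{2749406660} + 2 \cdot \frac{3}{10} = \frac{5804685751}{2749406660} + \frac{3}{5} = \frac{7454329747}{2749406660}$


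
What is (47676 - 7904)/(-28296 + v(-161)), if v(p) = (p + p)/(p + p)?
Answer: -39772/28295 ≈ -1.4056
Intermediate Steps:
v(p) = 1 (v(p) = (2*p)/((2*p)) = (2*p)*(1/(2*p)) = 1)
(47676 - 7904)/(-28296 + v(-161)) = (47676 - 7904)/(-28296 + 1) = 39772/(-28295) = 39772*(-1/28295) = -39772/28295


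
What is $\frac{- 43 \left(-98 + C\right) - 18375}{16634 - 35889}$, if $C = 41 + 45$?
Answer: $\frac{17859}{19255} \approx 0.9275$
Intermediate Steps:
$C = 86$
$\frac{- 43 \left(-98 + C\right) - 18375}{16634 - 35889} = \frac{- 43 \left(-98 + 86\right) - 18375}{16634 - 35889} = \frac{\left(-43\right) \left(-12\right) - 18375}{-19255} = \left(516 - 18375\right) \left(- \frac{1}{19255}\right) = \left(-17859\right) \left(- \frac{1}{19255}\right) = \frac{17859}{19255}$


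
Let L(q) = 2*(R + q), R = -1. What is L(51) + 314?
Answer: 414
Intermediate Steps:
L(q) = -2 + 2*q (L(q) = 2*(-1 + q) = -2 + 2*q)
L(51) + 314 = (-2 + 2*51) + 314 = (-2 + 102) + 314 = 100 + 314 = 414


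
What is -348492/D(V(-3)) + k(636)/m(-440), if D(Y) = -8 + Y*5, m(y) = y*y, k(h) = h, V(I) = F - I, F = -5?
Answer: 2811169277/145200 ≈ 19361.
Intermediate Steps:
V(I) = -5 - I
m(y) = y**2
D(Y) = -8 + 5*Y
-348492/D(V(-3)) + k(636)/m(-440) = -348492/(-8 + 5*(-5 - 1*(-3))) + 636/((-440)**2) = -348492/(-8 + 5*(-5 + 3)) + 636/193600 = -348492/(-8 + 5*(-2)) + 636*(1/193600) = -348492/(-8 - 10) + 159/48400 = -348492/(-18) + 159/48400 = -348492*(-1/18) + 159/48400 = 58082/3 + 159/48400 = 2811169277/145200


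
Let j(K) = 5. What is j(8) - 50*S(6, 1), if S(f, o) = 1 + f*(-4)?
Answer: 1155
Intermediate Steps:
S(f, o) = 1 - 4*f
j(8) - 50*S(6, 1) = 5 - 50*(1 - 4*6) = 5 - 50*(1 - 24) = 5 - 50*(-23) = 5 + 1150 = 1155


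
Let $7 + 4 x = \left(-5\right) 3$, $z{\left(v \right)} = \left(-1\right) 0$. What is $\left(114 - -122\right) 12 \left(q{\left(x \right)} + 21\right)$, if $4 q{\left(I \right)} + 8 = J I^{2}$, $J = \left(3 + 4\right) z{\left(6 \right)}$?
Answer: $53808$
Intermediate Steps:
$z{\left(v \right)} = 0$
$x = - \frac{11}{2}$ ($x = - \frac{7}{4} + \frac{\left(-5\right) 3}{4} = - \frac{7}{4} + \frac{1}{4} \left(-15\right) = - \frac{7}{4} - \frac{15}{4} = - \frac{11}{2} \approx -5.5$)
$J = 0$ ($J = \left(3 + 4\right) 0 = 7 \cdot 0 = 0$)
$q{\left(I \right)} = -2$ ($q{\left(I \right)} = -2 + \frac{0 I^{2}}{4} = -2 + \frac{1}{4} \cdot 0 = -2 + 0 = -2$)
$\left(114 - -122\right) 12 \left(q{\left(x \right)} + 21\right) = \left(114 - -122\right) 12 \left(-2 + 21\right) = \left(114 + 122\right) 12 \cdot 19 = 236 \cdot 228 = 53808$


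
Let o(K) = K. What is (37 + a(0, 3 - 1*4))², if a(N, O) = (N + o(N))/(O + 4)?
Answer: 1369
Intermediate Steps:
a(N, O) = 2*N/(4 + O) (a(N, O) = (N + N)/(O + 4) = (2*N)/(4 + O) = 2*N/(4 + O))
(37 + a(0, 3 - 1*4))² = (37 + 2*0/(4 + (3 - 1*4)))² = (37 + 2*0/(4 + (3 - 4)))² = (37 + 2*0/(4 - 1))² = (37 + 2*0/3)² = (37 + 2*0*(⅓))² = (37 + 0)² = 37² = 1369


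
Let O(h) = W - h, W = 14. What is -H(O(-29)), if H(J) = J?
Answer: -43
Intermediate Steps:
O(h) = 14 - h
-H(O(-29)) = -(14 - 1*(-29)) = -(14 + 29) = -1*43 = -43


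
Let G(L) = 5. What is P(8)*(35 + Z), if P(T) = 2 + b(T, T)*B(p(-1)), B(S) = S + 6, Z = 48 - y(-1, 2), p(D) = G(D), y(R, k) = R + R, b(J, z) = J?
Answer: 7650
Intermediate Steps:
y(R, k) = 2*R
p(D) = 5
Z = 50 (Z = 48 - 2*(-1) = 48 - 1*(-2) = 48 + 2 = 50)
B(S) = 6 + S
P(T) = 2 + 11*T (P(T) = 2 + T*(6 + 5) = 2 + T*11 = 2 + 11*T)
P(8)*(35 + Z) = (2 + 11*8)*(35 + 50) = (2 + 88)*85 = 90*85 = 7650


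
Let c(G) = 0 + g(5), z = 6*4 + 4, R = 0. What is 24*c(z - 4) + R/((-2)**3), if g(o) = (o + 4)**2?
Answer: 1944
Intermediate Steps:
z = 28 (z = 24 + 4 = 28)
g(o) = (4 + o)**2
c(G) = 81 (c(G) = 0 + (4 + 5)**2 = 0 + 9**2 = 0 + 81 = 81)
24*c(z - 4) + R/((-2)**3) = 24*81 + 0/((-2)**3) = 1944 + 0/(-8) = 1944 + 0*(-1/8) = 1944 + 0 = 1944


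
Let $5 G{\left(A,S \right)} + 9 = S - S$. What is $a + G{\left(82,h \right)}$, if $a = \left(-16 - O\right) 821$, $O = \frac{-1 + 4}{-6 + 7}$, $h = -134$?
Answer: $- \frac{78004}{5} \approx -15601.0$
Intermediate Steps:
$G{\left(A,S \right)} = - \frac{9}{5}$ ($G{\left(A,S \right)} = - \frac{9}{5} + \frac{S - S}{5} = - \frac{9}{5} + \frac{1}{5} \cdot 0 = - \frac{9}{5} + 0 = - \frac{9}{5}$)
$O = 3$ ($O = \frac{3}{1} = 3 \cdot 1 = 3$)
$a = -15599$ ($a = \left(-16 - 3\right) 821 = \left(-19\right) 821 = -15599$)
$a + G{\left(82,h \right)} = -15599 - \frac{9}{5} = - \frac{78004}{5}$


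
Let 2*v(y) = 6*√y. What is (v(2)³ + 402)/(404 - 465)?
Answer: -402/61 - 54*√2/61 ≈ -7.8421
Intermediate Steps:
v(y) = 3*√y (v(y) = (6*√y)/2 = 3*√y)
(v(2)³ + 402)/(404 - 465) = ((3*√2)³ + 402)/(404 - 465) = (54*√2 + 402)/(-61) = (402 + 54*√2)*(-1/61) = -402/61 - 54*√2/61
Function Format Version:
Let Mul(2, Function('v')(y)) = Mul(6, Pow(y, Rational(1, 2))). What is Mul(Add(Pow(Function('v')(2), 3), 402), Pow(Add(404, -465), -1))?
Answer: Add(Rational(-402, 61), Mul(Rational(-54, 61), Pow(2, Rational(1, 2)))) ≈ -7.8421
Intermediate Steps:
Function('v')(y) = Mul(3, Pow(y, Rational(1, 2))) (Function('v')(y) = Mul(Rational(1, 2), Mul(6, Pow(y, Rational(1, 2)))) = Mul(3, Pow(y, Rational(1, 2))))
Mul(Add(Pow(Function('v')(2), 3), 402), Pow(Add(404, -465), -1)) = Mul(Add(Pow(Mul(3, Pow(2, Rational(1, 2))), 3), 402), Pow(Add(404, -465), -1)) = Mul(Add(Mul(54, Pow(2, Rational(1, 2))), 402), Pow(-61, -1)) = Mul(Add(402, Mul(54, Pow(2, Rational(1, 2)))), Rational(-1, 61)) = Add(Rational(-402, 61), Mul(Rational(-54, 61), Pow(2, Rational(1, 2))))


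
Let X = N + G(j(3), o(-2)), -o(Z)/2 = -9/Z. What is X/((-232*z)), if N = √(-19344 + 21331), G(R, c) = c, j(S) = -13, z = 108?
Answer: 1/2784 - √1987/25056 ≈ -0.0014198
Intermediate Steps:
o(Z) = 18/Z (o(Z) = -(-18)/Z = 18/Z)
N = √1987 ≈ 44.576
X = -9 + √1987 (X = √1987 + 18/(-2) = √1987 + 18*(-½) = √1987 - 9 = -9 + √1987 ≈ 35.576)
X/((-232*z)) = (-9 + √1987)/((-232*108)) = (-9 + √1987)/(-25056) = (-9 + √1987)*(-1/25056) = 1/2784 - √1987/25056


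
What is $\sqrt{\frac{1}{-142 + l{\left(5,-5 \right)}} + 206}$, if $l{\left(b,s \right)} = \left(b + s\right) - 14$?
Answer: $\frac{\sqrt{1253265}}{78} \approx 14.352$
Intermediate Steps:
$l{\left(b,s \right)} = -14 + b + s$
$\sqrt{\frac{1}{-142 + l{\left(5,-5 \right)}} + 206} = \sqrt{\frac{1}{-142 - 14} + 206} = \sqrt{\frac{1}{-156} + 206} = \sqrt{- \frac{1}{156} + 206} = \sqrt{\frac{32135}{156}} = \frac{\sqrt{1253265}}{78}$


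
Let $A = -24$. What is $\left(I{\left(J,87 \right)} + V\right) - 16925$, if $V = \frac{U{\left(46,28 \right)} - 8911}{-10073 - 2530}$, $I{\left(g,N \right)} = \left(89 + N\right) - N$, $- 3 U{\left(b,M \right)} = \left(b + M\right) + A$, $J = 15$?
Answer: $- \frac{636525541}{37809} \approx -16835.0$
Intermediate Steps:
$U{\left(b,M \right)} = 8 - \frac{M}{3} - \frac{b}{3}$ ($U{\left(b,M \right)} = - \frac{\left(b + M\right) - 24}{3} = - \frac{\left(M + b\right) - 24}{3} = - \frac{-24 + M + b}{3} = 8 - \frac{M}{3} - \frac{b}{3}$)
$I{\left(g,N \right)} = 89$
$V = \frac{26783}{37809}$ ($V = \frac{\left(8 - \frac{28}{3} - \frac{46}{3}\right) - 8911}{-10073 - 2530} = \frac{\left(8 - \frac{28}{3} - \frac{46}{3}\right) - 8911}{-12603} = \left(- \frac{50}{3} - 8911\right) \left(- \frac{1}{12603}\right) = \left(- \frac{26783}{3}\right) \left(- \frac{1}{12603}\right) = \frac{26783}{37809} \approx 0.70838$)
$\left(I{\left(J,87 \right)} + V\right) - 16925 = \left(89 + \frac{26783}{37809}\right) - 16925 = \frac{3391784}{37809} - 16925 = - \frac{636525541}{37809}$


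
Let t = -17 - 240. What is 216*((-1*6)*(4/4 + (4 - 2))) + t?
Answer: -4145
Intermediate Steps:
t = -257
216*((-1*6)*(4/4 + (4 - 2))) + t = 216*((-1*6)*(4/4 + (4 - 2))) - 257 = 216*(-6*(4*(¼) + 2)) - 257 = 216*(-6*(1 + 2)) - 257 = 216*(-6*3) - 257 = 216*(-18) - 257 = -3888 - 257 = -4145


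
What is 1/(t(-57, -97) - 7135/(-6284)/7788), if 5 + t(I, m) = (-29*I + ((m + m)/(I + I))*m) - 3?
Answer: 929856048/1376121833549 ≈ 0.00067571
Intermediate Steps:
t(I, m) = -8 - 29*I + m**2/I (t(I, m) = -5 + ((-29*I + ((m + m)/(I + I))*m) - 3) = -5 + ((-29*I + ((2*m)/((2*I)))*m) - 3) = -5 + ((-29*I + ((2*m)*(1/(2*I)))*m) - 3) = -5 + ((-29*I + (m/I)*m) - 3) = -5 + ((-29*I + m**2/I) - 3) = -5 + (-3 - 29*I + m**2/I) = -8 - 29*I + m**2/I)
1/(t(-57, -97) - 7135/(-6284)/7788) = 1/((-8 - 29*(-57) + (-97)**2/(-57)) - 7135/(-6284)/7788) = 1/((-8 + 1653 - 1/57*9409) - 7135*(-1/6284)*(1/7788)) = 1/((-8 + 1653 - 9409/57) + (7135/6284)*(1/7788)) = 1/(84356/57 + 7135/48939792) = 1/(1376121833549/929856048) = 929856048/1376121833549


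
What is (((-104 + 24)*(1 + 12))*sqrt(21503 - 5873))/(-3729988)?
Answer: 260*sqrt(15630)/932497 ≈ 0.034858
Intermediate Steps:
(((-104 + 24)*(1 + 12))*sqrt(21503 - 5873))/(-3729988) = ((-80*13)*sqrt(15630))*(-1/3729988) = -1040*sqrt(15630)*(-1/3729988) = 260*sqrt(15630)/932497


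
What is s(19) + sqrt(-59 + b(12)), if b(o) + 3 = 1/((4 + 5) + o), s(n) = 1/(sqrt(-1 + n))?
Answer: sqrt(2)/6 + I*sqrt(27321)/21 ≈ 0.2357 + 7.871*I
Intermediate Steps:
s(n) = 1/sqrt(-1 + n)
b(o) = -3 + 1/(9 + o) (b(o) = -3 + 1/((4 + 5) + o) = -3 + 1/(9 + o))
s(19) + sqrt(-59 + b(12)) = 1/sqrt(-1 + 19) + sqrt(-59 + (-26 - 3*12)/(9 + 12)) = 1/sqrt(18) + sqrt(-59 + (-26 - 36)/21) = sqrt(2)/6 + sqrt(-59 + (1/21)*(-62)) = sqrt(2)/6 + sqrt(-59 - 62/21) = sqrt(2)/6 + sqrt(-1301/21) = sqrt(2)/6 + I*sqrt(27321)/21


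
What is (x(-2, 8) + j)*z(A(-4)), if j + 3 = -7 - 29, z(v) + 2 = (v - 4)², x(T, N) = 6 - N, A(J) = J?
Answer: -2542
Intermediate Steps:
z(v) = -2 + (-4 + v)² (z(v) = -2 + (v - 4)² = -2 + (-4 + v)²)
j = -39 (j = -3 + (-7 - 29) = -3 - 36 = -39)
(x(-2, 8) + j)*z(A(-4)) = ((6 - 1*8) - 39)*(-2 + (-4 - 4)²) = ((6 - 8) - 39)*(-2 + (-8)²) = (-2 - 39)*(-2 + 64) = -41*62 = -2542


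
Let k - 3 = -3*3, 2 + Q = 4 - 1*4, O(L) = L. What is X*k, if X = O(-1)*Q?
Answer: -12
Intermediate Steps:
Q = -2 (Q = -2 + (4 - 1*4) = -2 + (4 - 4) = -2 + 0 = -2)
k = -6 (k = 3 - 3*3 = 3 - 9 = -6)
X = 2 (X = -1*(-2) = 2)
X*k = 2*(-6) = -12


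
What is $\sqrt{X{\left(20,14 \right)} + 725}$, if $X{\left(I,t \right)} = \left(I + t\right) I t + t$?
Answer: $\sqrt{10259} \approx 101.29$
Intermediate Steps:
$X{\left(I,t \right)} = t + I t \left(I + t\right)$ ($X{\left(I,t \right)} = I \left(I + t\right) t + t = I t \left(I + t\right) + t = t + I t \left(I + t\right)$)
$\sqrt{X{\left(20,14 \right)} + 725} = \sqrt{14 \left(1 + 20^{2} + 20 \cdot 14\right) + 725} = \sqrt{14 \left(1 + 400 + 280\right) + 725} = \sqrt{14 \cdot 681 + 725} = \sqrt{9534 + 725} = \sqrt{10259}$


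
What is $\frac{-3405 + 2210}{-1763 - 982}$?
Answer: $\frac{239}{549} \approx 0.43534$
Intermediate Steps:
$\frac{-3405 + 2210}{-1763 - 982} = - \frac{1195}{-2745} = \left(-1195\right) \left(- \frac{1}{2745}\right) = \frac{239}{549}$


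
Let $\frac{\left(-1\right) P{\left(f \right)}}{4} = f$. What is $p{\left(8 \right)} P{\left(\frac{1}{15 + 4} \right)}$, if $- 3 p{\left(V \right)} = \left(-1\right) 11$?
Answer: $- \frac{44}{57} \approx -0.77193$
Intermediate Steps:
$p{\left(V \right)} = \frac{11}{3}$ ($p{\left(V \right)} = - \frac{\left(-1\right) 11}{3} = \left(- \frac{1}{3}\right) \left(-11\right) = \frac{11}{3}$)
$P{\left(f \right)} = - 4 f$
$p{\left(8 \right)} P{\left(\frac{1}{15 + 4} \right)} = \frac{11 \left(- \frac{4}{15 + 4}\right)}{3} = \frac{11 \left(- \frac{4}{19}\right)}{3} = \frac{11 \left(\left(-4\right) \frac{1}{19}\right)}{3} = \frac{11}{3} \left(- \frac{4}{19}\right) = - \frac{44}{57}$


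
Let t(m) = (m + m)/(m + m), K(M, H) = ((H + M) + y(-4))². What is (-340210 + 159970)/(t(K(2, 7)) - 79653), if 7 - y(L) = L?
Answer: 45060/19913 ≈ 2.2628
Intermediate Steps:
y(L) = 7 - L
K(M, H) = (11 + H + M)² (K(M, H) = ((H + M) + (7 - 1*(-4)))² = ((H + M) + (7 + 4))² = ((H + M) + 11)² = (11 + H + M)²)
t(m) = 1 (t(m) = (2*m)/((2*m)) = (2*m)*(1/(2*m)) = 1)
(-340210 + 159970)/(t(K(2, 7)) - 79653) = (-340210 + 159970)/(1 - 79653) = -180240/(-79652) = -180240*(-1/79652) = 45060/19913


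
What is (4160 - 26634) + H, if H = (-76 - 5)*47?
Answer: -26281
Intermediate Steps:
H = -3807 (H = -81*47 = -3807)
(4160 - 26634) + H = (4160 - 26634) - 3807 = -22474 - 3807 = -26281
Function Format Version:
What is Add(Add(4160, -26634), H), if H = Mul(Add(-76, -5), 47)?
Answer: -26281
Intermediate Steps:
H = -3807 (H = Mul(-81, 47) = -3807)
Add(Add(4160, -26634), H) = Add(Add(4160, -26634), -3807) = Add(-22474, -3807) = -26281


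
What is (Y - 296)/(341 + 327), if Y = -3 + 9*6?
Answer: -245/668 ≈ -0.36677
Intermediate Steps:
Y = 51 (Y = -3 + 54 = 51)
(Y - 296)/(341 + 327) = (51 - 296)/(341 + 327) = -245/668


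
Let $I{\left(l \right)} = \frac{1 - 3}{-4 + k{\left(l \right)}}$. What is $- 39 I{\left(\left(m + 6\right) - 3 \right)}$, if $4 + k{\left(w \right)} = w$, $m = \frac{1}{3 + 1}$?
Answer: $- \frac{312}{19} \approx -16.421$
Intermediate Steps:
$m = \frac{1}{4} \approx 0.25$
$k{\left(w \right)} = -4 + w$
$I{\left(l \right)} = - \frac{2}{-8 + l}$ ($I{\left(l \right)} = \frac{1 - 3}{-4 + \left(-4 + l\right)} = - \frac{2}{-8 + l}$)
$- 39 I{\left(\left(m + 6\right) - 3 \right)} = - 39 \left(- \frac{2}{-8 + \left(\left(\frac{1}{4} + 6\right) - 3\right)}\right) = - 39 \left(- \frac{2}{-8 + \left(\frac{25}{4} - 3\right)}\right) = - 39 \left(- \frac{2}{-8 + \frac{13}{4}}\right) = - 39 \left(- \frac{2}{- \frac{19}{4}}\right) = - 39 \left(\left(-2\right) \left(- \frac{4}{19}\right)\right) = \left(-39\right) \frac{8}{19} = - \frac{312}{19}$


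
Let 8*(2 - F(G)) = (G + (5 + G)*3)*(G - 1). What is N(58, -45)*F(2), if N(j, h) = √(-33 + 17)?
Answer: -7*I/2 ≈ -3.5*I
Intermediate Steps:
N(j, h) = 4*I (N(j, h) = √(-16) = 4*I)
F(G) = 2 - (-1 + G)*(15 + 4*G)/8 (F(G) = 2 - (G + (5 + G)*3)*(G - 1)/8 = 2 - (G + (15 + 3*G))*(-1 + G)/8 = 2 - (15 + 4*G)*(-1 + G)/8 = 2 - (-1 + G)*(15 + 4*G)/8)
N(58, -45)*F(2) = (4*I)*(31/8 - 11/8*2 - ½*2²) = (4*I)*(31/8 - 11/4 - ½*4) = (4*I)*(31/8 - 11/4 - 2) = (4*I)*(-7/8) = -7*I/2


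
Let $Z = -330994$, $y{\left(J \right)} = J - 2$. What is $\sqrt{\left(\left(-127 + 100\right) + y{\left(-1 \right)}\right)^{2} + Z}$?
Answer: $i \sqrt{330094} \approx 574.54 i$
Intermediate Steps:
$y{\left(J \right)} = -2 + J$
$\sqrt{\left(\left(-127 + 100\right) + y{\left(-1 \right)}\right)^{2} + Z} = \sqrt{\left(\left(-127 + 100\right) - 3\right)^{2} - 330994} = \sqrt{\left(-27 - 3\right)^{2} - 330994} = \sqrt{\left(-30\right)^{2} - 330994} = \sqrt{900 - 330994} = \sqrt{-330094} = i \sqrt{330094}$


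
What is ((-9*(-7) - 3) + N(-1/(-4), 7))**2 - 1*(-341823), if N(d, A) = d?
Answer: 5527249/16 ≈ 3.4545e+5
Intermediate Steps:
((-9*(-7) - 3) + N(-1/(-4), 7))**2 - 1*(-341823) = ((-9*(-7) - 3) - 1/(-4))**2 - 1*(-341823) = ((63 - 3) - 1*(-1/4))**2 + 341823 = (60 + 1/4)**2 + 341823 = (241/4)**2 + 341823 = 58081/16 + 341823 = 5527249/16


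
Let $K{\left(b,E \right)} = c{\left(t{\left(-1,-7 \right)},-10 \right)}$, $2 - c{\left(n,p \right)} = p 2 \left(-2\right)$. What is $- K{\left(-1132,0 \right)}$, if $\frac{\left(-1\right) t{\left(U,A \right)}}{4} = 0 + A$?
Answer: $38$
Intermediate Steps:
$t{\left(U,A \right)} = - 4 A$ ($t{\left(U,A \right)} = - 4 \left(0 + A\right) = - 4 A$)
$c{\left(n,p \right)} = 2 + 4 p$ ($c{\left(n,p \right)} = 2 - p 2 \left(-2\right) = 2 - 2 p \left(-2\right) = 2 - - 4 p = 2 + 4 p$)
$K{\left(b,E \right)} = -38$ ($K{\left(b,E \right)} = 2 + 4 \left(-10\right) = 2 - 40 = -38$)
$- K{\left(-1132,0 \right)} = \left(-1\right) \left(-38\right) = 38$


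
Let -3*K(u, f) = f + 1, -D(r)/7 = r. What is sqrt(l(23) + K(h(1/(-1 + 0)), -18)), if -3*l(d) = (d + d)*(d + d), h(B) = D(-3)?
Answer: I*sqrt(6297)/3 ≈ 26.451*I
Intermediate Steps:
D(r) = -7*r
h(B) = 21 (h(B) = -7*(-3) = 21)
K(u, f) = -1/3 - f/3 (K(u, f) = -(f + 1)/3 = -(1 + f)/3 = -1/3 - f/3)
l(d) = -4*d**2/3 (l(d) = -(d + d)*(d + d)/3 = -2*d*2*d/3 = -4*d**2/3)
sqrt(l(23) + K(h(1/(-1 + 0)), -18)) = sqrt(-4/3*23**2 + (-1/3 - 1/3*(-18))) = sqrt(-4/3*529 + (-1/3 + 6)) = sqrt(-2116/3 + 17/3) = sqrt(-2099/3) = I*sqrt(6297)/3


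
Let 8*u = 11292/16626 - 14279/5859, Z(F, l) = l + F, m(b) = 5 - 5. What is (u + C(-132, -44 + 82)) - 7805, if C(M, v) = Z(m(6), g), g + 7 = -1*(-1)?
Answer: -1014539279503/129882312 ≈ -7811.2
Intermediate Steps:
m(b) = 0
g = -6 (g = -7 - 1*(-1) = -7 + 1 = -6)
Z(F, l) = F + l
C(M, v) = -6 (C(M, v) = 0 - 6 = -6)
u = -28540471/129882312 (u = (11292/16626 - 14279/5859)/8 = (11292*(1/16626) - 14279*1/5859)/8 = (1882/2771 - 14279/5859)/8 = (⅛)*(-28540471/16235289) = -28540471/129882312 ≈ -0.21974)
(u + C(-132, -44 + 82)) - 7805 = (-28540471/129882312 - 6) - 7805 = -807834343/129882312 - 7805 = -1014539279503/129882312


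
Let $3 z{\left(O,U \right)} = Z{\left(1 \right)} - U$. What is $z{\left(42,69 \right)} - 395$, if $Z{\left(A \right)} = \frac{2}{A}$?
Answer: $- \frac{1252}{3} \approx -417.33$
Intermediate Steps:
$z{\left(O,U \right)} = \frac{2}{3} - \frac{U}{3}$ ($z{\left(O,U \right)} = \frac{\frac{2}{1} - U}{3} = \frac{2 \cdot 1 - U}{3} = \frac{2 - U}{3} = \frac{2}{3} - \frac{U}{3}$)
$z{\left(42,69 \right)} - 395 = \left(\frac{2}{3} - 23\right) - 395 = - \frac{67}{3} - 395 = - \frac{1252}{3}$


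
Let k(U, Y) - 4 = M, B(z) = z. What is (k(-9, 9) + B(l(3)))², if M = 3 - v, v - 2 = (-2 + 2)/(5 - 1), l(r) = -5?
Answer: 0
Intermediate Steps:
v = 2 (v = 2 + (-2 + 2)/(5 - 1) = 2 + 0/4 = 2 + 0*(¼) = 2 + 0 = 2)
M = 1 (M = 3 - 1*2 = 3 - 2 = 1)
k(U, Y) = 5 (k(U, Y) = 4 + 1 = 5)
(k(-9, 9) + B(l(3)))² = (5 - 5)² = 0² = 0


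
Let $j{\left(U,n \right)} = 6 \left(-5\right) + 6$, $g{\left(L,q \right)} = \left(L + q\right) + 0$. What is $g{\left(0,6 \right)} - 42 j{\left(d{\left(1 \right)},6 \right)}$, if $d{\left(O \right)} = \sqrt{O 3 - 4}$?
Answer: $1014$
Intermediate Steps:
$g{\left(L,q \right)} = L + q$
$d{\left(O \right)} = \sqrt{-4 + 3 O}$ ($d{\left(O \right)} = \sqrt{3 O - 4} = \sqrt{-4 + 3 O}$)
$j{\left(U,n \right)} = -24$ ($j{\left(U,n \right)} = -30 + 6 = -24$)
$g{\left(0,6 \right)} - 42 j{\left(d{\left(1 \right)},6 \right)} = \left(0 + 6\right) - -1008 = 6 + 1008 = 1014$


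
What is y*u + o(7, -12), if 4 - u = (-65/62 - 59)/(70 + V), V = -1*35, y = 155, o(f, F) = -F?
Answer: 12571/14 ≈ 897.93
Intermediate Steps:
V = -35
u = 12403/2170 (u = 4 - (-65/62 - 59)/(70 - 35) = 4 - (-65*1/62 - 59)/35 = 4 - (-65/62 - 59)/35 = 4 - (-3723)/(62*35) = 4 - 1*(-3723/2170) = 4 + 3723/2170 = 12403/2170 ≈ 5.7157)
y*u + o(7, -12) = 155*(12403/2170) - 1*(-12) = 12403/14 + 12 = 12571/14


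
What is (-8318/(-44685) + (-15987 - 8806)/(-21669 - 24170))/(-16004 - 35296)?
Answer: -78377053/5530452430500 ≈ -1.4172e-5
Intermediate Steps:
(-8318/(-44685) + (-15987 - 8806)/(-21669 - 24170))/(-16004 - 35296) = (-8318*(-1/44685) - 24793/(-45839))/(-51300) = (8318/44685 - 24793*(-1/45839))*(-1/51300) = (8318/44685 + 24793/45839)*(-1/51300) = (1489164007/2048315715)*(-1/51300) = -78377053/5530452430500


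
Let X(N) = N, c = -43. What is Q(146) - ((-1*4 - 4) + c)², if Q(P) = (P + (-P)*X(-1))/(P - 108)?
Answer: -49273/19 ≈ -2593.3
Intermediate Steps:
Q(P) = 2*P/(-108 + P) (Q(P) = (P - P*(-1))/(P - 108) = (P + P)/(-108 + P) = (2*P)/(-108 + P) = 2*P/(-108 + P))
Q(146) - ((-1*4 - 4) + c)² = 2*146/(-108 + 146) - ((-1*4 - 4) - 43)² = 2*146/38 - ((-4 - 4) - 43)² = 2*146*(1/38) - (-8 - 43)² = 146/19 - 1*(-51)² = 146/19 - 1*2601 = 146/19 - 2601 = -49273/19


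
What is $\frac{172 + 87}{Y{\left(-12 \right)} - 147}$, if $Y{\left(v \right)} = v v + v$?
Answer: $- \frac{259}{15} \approx -17.267$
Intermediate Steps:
$Y{\left(v \right)} = v + v^{2}$ ($Y{\left(v \right)} = v^{2} + v = v + v^{2}$)
$\frac{172 + 87}{Y{\left(-12 \right)} - 147} = \frac{172 + 87}{- 12 \left(1 - 12\right) - 147} = \frac{259}{\left(-12\right) \left(-11\right) - 147} = \frac{259}{132 - 147} = \frac{259}{-15} = 259 \left(- \frac{1}{15}\right) = - \frac{259}{15}$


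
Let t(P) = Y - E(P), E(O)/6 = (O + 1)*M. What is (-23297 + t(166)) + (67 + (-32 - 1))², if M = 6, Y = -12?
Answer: -28165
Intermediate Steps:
E(O) = 36 + 36*O (E(O) = 6*((O + 1)*6) = 6*((1 + O)*6) = 6*(6 + 6*O) = 36 + 36*O)
t(P) = -48 - 36*P (t(P) = -12 - (36 + 36*P) = -12 + (-36 - 36*P) = -48 - 36*P)
(-23297 + t(166)) + (67 + (-32 - 1))² = (-23297 + (-48 - 36*166)) + (67 + (-32 - 1))² = (-23297 + (-48 - 5976)) + (67 - 33)² = (-23297 - 6024) + 34² = -29321 + 1156 = -28165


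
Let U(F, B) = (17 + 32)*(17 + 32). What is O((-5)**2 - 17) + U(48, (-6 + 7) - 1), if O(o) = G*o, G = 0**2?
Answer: 2401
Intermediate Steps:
U(F, B) = 2401 (U(F, B) = 49*49 = 2401)
G = 0
O(o) = 0 (O(o) = 0*o = 0)
O((-5)**2 - 17) + U(48, (-6 + 7) - 1) = 0 + 2401 = 2401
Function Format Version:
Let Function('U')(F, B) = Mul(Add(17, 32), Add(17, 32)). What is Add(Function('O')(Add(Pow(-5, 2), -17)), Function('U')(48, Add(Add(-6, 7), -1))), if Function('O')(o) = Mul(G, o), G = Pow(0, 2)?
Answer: 2401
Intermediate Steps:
Function('U')(F, B) = 2401 (Function('U')(F, B) = Mul(49, 49) = 2401)
G = 0
Function('O')(o) = 0 (Function('O')(o) = Mul(0, o) = 0)
Add(Function('O')(Add(Pow(-5, 2), -17)), Function('U')(48, Add(Add(-6, 7), -1))) = Add(0, 2401) = 2401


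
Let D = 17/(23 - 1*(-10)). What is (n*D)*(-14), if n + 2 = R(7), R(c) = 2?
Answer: 0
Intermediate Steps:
n = 0 (n = -2 + 2 = 0)
D = 17/33 (D = 17/(23 + 10) = 17/33 ≈ 0.51515)
(n*D)*(-14) = (0*(17/33))*(-14) = 0*(-14) = 0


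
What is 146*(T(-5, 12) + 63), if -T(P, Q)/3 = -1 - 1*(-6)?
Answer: 7008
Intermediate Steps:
T(P, Q) = -15 (T(P, Q) = -3*(-1 - 1*(-6)) = -3*(-1 + 6) = -3*5 = -15)
146*(T(-5, 12) + 63) = 146*(-15 + 63) = 146*48 = 7008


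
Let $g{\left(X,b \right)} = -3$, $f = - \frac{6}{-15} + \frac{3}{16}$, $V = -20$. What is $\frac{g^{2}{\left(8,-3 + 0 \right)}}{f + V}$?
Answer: $- \frac{720}{1553} \approx -0.46362$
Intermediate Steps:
$f = \frac{47}{80}$ ($f = \left(-6\right) \left(- \frac{1}{15}\right) + 3 \cdot \frac{1}{16} = \frac{2}{5} + \frac{3}{16} = \frac{47}{80} \approx 0.5875$)
$\frac{g^{2}{\left(8,-3 + 0 \right)}}{f + V} = \frac{\left(-3\right)^{2}}{\frac{47}{80} - 20} = \frac{9}{- \frac{1553}{80}} = 9 \left(- \frac{80}{1553}\right) = - \frac{720}{1553}$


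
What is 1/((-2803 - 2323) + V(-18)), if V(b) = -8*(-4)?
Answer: -1/5094 ≈ -0.00019631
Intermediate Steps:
V(b) = 32
1/((-2803 - 2323) + V(-18)) = 1/((-2803 - 2323) + 32) = 1/(-5126 + 32) = 1/(-5094) = -1/5094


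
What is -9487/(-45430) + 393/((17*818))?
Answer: 37445053/157937395 ≈ 0.23709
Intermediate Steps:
-9487/(-45430) + 393/((17*818)) = -9487*(-1/45430) + 393/13906 = 9487/45430 + 393*(1/13906) = 9487/45430 + 393/13906 = 37445053/157937395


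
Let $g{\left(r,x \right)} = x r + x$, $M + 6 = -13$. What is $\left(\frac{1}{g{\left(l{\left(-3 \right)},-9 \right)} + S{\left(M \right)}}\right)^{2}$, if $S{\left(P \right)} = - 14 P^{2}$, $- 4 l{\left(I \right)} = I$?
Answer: $\frac{16}{411237841} \approx 3.8907 \cdot 10^{-8}$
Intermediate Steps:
$M = -19$ ($M = -6 - 13 = -19$)
$l{\left(I \right)} = - \frac{I}{4}$
$g{\left(r,x \right)} = x + r x$ ($g{\left(r,x \right)} = r x + x = x + r x$)
$\left(\frac{1}{g{\left(l{\left(-3 \right)},-9 \right)} + S{\left(M \right)}}\right)^{2} = \left(\frac{1}{- 9 \left(1 - - \frac{3}{4}\right) - 14 \left(-19\right)^{2}}\right)^{2} = \left(\frac{1}{- 9 \left(1 + \frac{3}{4}\right) - 5054}\right)^{2} = \left(\frac{1}{\left(-9\right) \frac{7}{4} - 5054}\right)^{2} = \left(\frac{1}{- \frac{63}{4} - 5054}\right)^{2} = \left(\frac{1}{- \frac{20279}{4}}\right)^{2} = \left(- \frac{4}{20279}\right)^{2} = \frac{16}{411237841}$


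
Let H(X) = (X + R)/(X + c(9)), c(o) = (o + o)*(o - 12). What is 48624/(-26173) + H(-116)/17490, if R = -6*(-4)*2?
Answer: -2126058227/1144414425 ≈ -1.8578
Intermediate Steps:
c(o) = 2*o*(-12 + o) (c(o) = (2*o)*(-12 + o) = 2*o*(-12 + o))
R = 48 (R = 24*2 = 48)
H(X) = (48 + X)/(-54 + X) (H(X) = (X + 48)/(X + 2*9*(-12 + 9)) = (48 + X)/(X + 2*9*(-3)) = (48 + X)/(X - 54) = (48 + X)/(-54 + X))
48624/(-26173) + H(-116)/17490 = 48624/(-26173) + ((48 - 116)/(-54 - 116))/17490 = 48624*(-1/26173) + (-68/(-170))*(1/17490) = -48624/26173 - 1/170*(-68)*(1/17490) = -48624/26173 + (⅖)*(1/17490) = -48624/26173 + 1/43725 = -2126058227/1144414425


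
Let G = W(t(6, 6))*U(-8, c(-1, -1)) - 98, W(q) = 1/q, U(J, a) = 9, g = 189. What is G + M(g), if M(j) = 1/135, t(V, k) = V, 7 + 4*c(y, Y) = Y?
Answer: -26053/270 ≈ -96.493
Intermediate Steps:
c(y, Y) = -7/4 + Y/4
M(j) = 1/135
G = -193/2 (G = 9/6 - 98 = (1/6)*9 - 98 = 3/2 - 98 = -193/2 ≈ -96.500)
G + M(g) = -193/2 + 1/135 = -26053/270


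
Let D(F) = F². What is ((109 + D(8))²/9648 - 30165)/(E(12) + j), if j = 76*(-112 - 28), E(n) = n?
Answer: 291001991/102538944 ≈ 2.8380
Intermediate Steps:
j = -10640 (j = 76*(-140) = -10640)
((109 + D(8))²/9648 - 30165)/(E(12) + j) = ((109 + 8²)²/9648 - 30165)/(12 - 10640) = ((109 + 64)²*(1/9648) - 30165)/(-10628) = (173²*(1/9648) - 30165)*(-1/10628) = (29929*(1/9648) - 30165)*(-1/10628) = (29929/9648 - 30165)*(-1/10628) = -291001991/9648*(-1/10628) = 291001991/102538944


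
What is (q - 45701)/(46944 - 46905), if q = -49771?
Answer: -2448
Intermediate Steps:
(q - 45701)/(46944 - 46905) = (-49771 - 45701)/(46944 - 46905) = -95472/39 = -95472*1/39 = -2448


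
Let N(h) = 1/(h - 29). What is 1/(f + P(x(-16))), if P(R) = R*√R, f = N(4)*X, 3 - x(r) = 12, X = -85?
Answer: 85/18514 + 675*I/18514 ≈ 0.0045911 + 0.036459*I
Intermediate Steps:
x(r) = -9 (x(r) = 3 - 1*12 = 3 - 12 = -9)
N(h) = 1/(-29 + h)
f = 17/5 (f = -85/(-29 + 4) = -85/(-25) = -1/25*(-85) = 17/5 ≈ 3.4000)
P(R) = R^(3/2)
1/(f + P(x(-16))) = 1/(17/5 + (-9)^(3/2)) = 1/(17/5 - 27*I) = 25*(17/5 + 27*I)/18514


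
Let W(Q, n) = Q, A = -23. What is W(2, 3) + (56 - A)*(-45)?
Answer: -3553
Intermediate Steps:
W(2, 3) + (56 - A)*(-45) = 2 + (56 - 1*(-23))*(-45) = 2 + (56 + 23)*(-45) = 2 + 79*(-45) = 2 - 3555 = -3553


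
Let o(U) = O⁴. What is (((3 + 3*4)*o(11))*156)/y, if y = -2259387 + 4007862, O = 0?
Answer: 0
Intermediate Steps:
y = 1748475
o(U) = 0 (o(U) = 0⁴ = 0)
(((3 + 3*4)*o(11))*156)/y = (((3 + 3*4)*0)*156)/1748475 = (((3 + 12)*0)*156)*(1/1748475) = ((15*0)*156)*(1/1748475) = (0*156)*(1/1748475) = 0*(1/1748475) = 0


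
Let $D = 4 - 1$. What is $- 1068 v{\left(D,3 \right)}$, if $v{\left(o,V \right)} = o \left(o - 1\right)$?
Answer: $-6408$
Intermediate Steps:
$D = 3$
$v{\left(o,V \right)} = o \left(-1 + o\right)$
$- 1068 v{\left(D,3 \right)} = - 1068 \cdot 3 \left(-1 + 3\right) = - 1068 \cdot 3 \cdot 2 = \left(-1068\right) 6 = -6408$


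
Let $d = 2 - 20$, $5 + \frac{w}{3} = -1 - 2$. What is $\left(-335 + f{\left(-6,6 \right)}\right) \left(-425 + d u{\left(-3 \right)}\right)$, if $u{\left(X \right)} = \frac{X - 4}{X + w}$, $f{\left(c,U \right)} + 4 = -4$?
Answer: $\frac{442127}{3} \approx 1.4738 \cdot 10^{5}$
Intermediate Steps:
$w = -24$ ($w = -15 + 3 \left(-1 - 2\right) = -15 + 3 \left(-3\right) = -15 - 9 = -24$)
$f{\left(c,U \right)} = -8$ ($f{\left(c,U \right)} = -4 - 4 = -8$)
$d = -18$ ($d = 2 - 20 = -18$)
$u{\left(X \right)} = \frac{-4 + X}{-24 + X}$ ($u{\left(X \right)} = \frac{X - 4}{X - 24} = \frac{-4 + X}{-24 + X}$)
$\left(-335 + f{\left(-6,6 \right)}\right) \left(-425 + d u{\left(-3 \right)}\right) = \left(-335 - 8\right) \left(-425 - 18 \frac{-4 - 3}{-24 - 3}\right) = - 343 \left(-425 - 18 \frac{1}{-27} \left(-7\right)\right) = - 343 \left(-425 - 18 \left(\left(- \frac{1}{27}\right) \left(-7\right)\right)\right) = - 343 \left(-425 - \frac{14}{3}\right) = \left(-343\right) \left(- \frac{1289}{3}\right) = \frac{442127}{3}$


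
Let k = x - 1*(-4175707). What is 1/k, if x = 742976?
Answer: 1/4918683 ≈ 2.0331e-7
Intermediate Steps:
k = 4918683 (k = 742976 - 1*(-4175707) = 742976 + 4175707 = 4918683)
1/k = 1/4918683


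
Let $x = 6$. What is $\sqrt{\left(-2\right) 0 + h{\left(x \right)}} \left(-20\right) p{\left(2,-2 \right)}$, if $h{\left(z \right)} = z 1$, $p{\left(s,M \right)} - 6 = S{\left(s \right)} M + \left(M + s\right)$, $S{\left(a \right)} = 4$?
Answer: $40 \sqrt{6} \approx 97.98$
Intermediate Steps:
$p{\left(s,M \right)} = 6 + s + 5 M$ ($p{\left(s,M \right)} = 6 + \left(4 M + \left(M + s\right)\right) = 6 + \left(s + 5 M\right) = 6 + s + 5 M$)
$h{\left(z \right)} = z$
$\sqrt{\left(-2\right) 0 + h{\left(x \right)}} \left(-20\right) p{\left(2,-2 \right)} = \sqrt{\left(-2\right) 0 + 6} \left(-20\right) \left(6 + 2 + 5 \left(-2\right)\right) = \sqrt{0 + 6} \left(-20\right) \left(6 + 2 - 10\right) = \sqrt{6} \left(-20\right) \left(-2\right) = - 20 \sqrt{6} \left(-2\right) = 40 \sqrt{6}$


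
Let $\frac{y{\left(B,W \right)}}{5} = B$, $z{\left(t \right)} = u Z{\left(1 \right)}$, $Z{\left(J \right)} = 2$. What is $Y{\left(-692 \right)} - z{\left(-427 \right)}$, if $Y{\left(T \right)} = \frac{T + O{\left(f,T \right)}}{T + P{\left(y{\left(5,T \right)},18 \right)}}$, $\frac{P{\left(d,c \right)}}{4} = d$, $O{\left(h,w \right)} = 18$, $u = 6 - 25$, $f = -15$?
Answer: $\frac{11585}{296} \approx 39.138$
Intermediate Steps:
$u = -19$
$z{\left(t \right)} = -38$ ($z{\left(t \right)} = \left(-19\right) 2 = -38$)
$y{\left(B,W \right)} = 5 B$
$P{\left(d,c \right)} = 4 d$
$Y{\left(T \right)} = \frac{18 + T}{100 + T}$ ($Y{\left(T \right)} = \frac{T + 18}{T + 4 \cdot 5 \cdot 5} = \frac{18 + T}{T + 4 \cdot 25} = \frac{18 + T}{T + 100} = \frac{18 + T}{100 + T}$)
$Y{\left(-692 \right)} - z{\left(-427 \right)} = \frac{18 - 692}{100 - 692} - -38 = \frac{1}{-592} \left(-674\right) + 38 = \left(- \frac{1}{592}\right) \left(-674\right) + 38 = \frac{337}{296} + 38 = \frac{11585}{296}$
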